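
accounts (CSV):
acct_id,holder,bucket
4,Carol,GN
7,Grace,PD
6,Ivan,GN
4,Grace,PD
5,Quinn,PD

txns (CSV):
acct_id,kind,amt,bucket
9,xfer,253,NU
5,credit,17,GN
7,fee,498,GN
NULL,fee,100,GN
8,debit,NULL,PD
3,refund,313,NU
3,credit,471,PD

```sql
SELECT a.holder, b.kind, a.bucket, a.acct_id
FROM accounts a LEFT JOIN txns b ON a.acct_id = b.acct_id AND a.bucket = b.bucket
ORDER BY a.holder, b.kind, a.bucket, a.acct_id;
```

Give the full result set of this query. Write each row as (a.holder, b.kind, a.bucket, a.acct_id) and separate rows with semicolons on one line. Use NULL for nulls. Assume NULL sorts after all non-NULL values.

(Carol, NULL, GN, 4); (Grace, NULL, PD, 4); (Grace, NULL, PD, 7); (Ivan, NULL, GN, 6); (Quinn, NULL, PD, 5)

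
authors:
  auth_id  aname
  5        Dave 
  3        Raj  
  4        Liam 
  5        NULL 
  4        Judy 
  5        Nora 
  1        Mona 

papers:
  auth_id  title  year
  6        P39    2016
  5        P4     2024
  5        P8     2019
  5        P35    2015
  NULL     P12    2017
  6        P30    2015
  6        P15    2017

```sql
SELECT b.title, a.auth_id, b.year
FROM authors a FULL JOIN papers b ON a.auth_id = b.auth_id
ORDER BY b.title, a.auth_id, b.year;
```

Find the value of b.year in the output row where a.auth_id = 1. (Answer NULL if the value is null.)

NULL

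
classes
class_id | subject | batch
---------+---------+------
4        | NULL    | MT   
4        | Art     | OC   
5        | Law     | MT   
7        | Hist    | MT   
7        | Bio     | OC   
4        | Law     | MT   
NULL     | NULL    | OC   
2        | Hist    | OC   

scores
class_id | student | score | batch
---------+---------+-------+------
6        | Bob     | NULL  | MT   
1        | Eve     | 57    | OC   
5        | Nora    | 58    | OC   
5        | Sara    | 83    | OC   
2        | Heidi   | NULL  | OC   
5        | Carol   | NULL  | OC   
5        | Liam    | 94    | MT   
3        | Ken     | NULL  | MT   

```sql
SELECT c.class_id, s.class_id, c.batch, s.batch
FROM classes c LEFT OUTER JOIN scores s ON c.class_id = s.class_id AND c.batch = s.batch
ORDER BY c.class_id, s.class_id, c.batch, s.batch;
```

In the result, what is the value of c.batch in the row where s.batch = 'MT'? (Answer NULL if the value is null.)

LEFT JOIN keeps every row from `classes`; unmatched rows get NULL for `scores`'s columns.
Matching on c.class_id = s.class_id AND c.batch = s.batch. A NULL in a compared column never satisfies the condition.
- c row (class_id=4, batch=MT): no match → kept, s columns NULL.
- c row (class_id=4, batch=OC): no match → kept, s columns NULL.
- c row (class_id=5, batch=MT): matches 1 s row(s) → 1 output row(s).
- c row (class_id=7, batch=MT): no match → kept, s columns NULL.
- c row (class_id=7, batch=OC): no match → kept, s columns NULL.
- c row (class_id=4, batch=MT): no match → kept, s columns NULL.
- c row (class_id=NULL, batch=OC): no match → kept, s columns NULL.
- c row (class_id=2, batch=OC): matches 1 s row(s) → 1 output row(s).

MT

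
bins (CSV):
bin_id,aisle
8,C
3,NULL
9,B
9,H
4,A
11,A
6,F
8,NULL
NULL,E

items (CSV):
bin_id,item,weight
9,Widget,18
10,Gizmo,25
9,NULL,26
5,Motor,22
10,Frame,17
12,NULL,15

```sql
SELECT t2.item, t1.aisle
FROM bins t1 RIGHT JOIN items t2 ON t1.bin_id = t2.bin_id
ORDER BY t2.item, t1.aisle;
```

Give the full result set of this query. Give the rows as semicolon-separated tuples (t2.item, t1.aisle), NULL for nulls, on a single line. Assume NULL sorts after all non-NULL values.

RIGHT JOIN keeps every row from `items`; unmatched rows get NULL for `bins`'s columns.
Matching on t1.bin_id = t2.bin_id. A NULL in a compared column never satisfies the condition.
- bin_id=8: no matching t2 row.
- bin_id=3: no matching t2 row.
- bin_id=9: 2 matching t2 row(s), so 2 row(s) emitted.
- bin_id=9: 2 matching t2 row(s), so 2 row(s) emitted.
- bin_id=4: no matching t2 row.
- bin_id=11: no matching t2 row.
- bin_id=6: no matching t2 row.
- bin_id=8: no matching t2 row.
- bin_id=NULL: no matching t2 row.
- 4 t2 row(s) had no t1 match → kept, t1 columns NULL.
After projecting and ordering:
t2.item | t1.aisle
Frame | NULL
Gizmo | NULL
Motor | NULL
Widget | B
Widget | H
NULL | B
NULL | H
NULL | NULL

(Frame, NULL); (Gizmo, NULL); (Motor, NULL); (Widget, B); (Widget, H); (NULL, B); (NULL, H); (NULL, NULL)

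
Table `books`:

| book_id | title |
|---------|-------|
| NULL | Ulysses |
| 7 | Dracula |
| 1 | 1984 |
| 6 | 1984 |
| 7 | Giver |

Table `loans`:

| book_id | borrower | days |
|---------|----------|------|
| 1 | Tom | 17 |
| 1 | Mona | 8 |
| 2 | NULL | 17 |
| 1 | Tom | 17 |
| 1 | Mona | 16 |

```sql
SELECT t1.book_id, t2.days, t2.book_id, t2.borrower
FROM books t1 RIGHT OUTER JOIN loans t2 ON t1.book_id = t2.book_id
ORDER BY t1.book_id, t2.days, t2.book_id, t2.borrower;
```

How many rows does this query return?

5

RIGHT JOIN keeps every row from `loans`; unmatched rows get NULL for `books`'s columns.
Matching on t1.book_id = t2.book_id. A NULL in a compared column never satisfies the condition.
Matched pairs: 4; unmatched t2 rows kept: 1.
Total: 4 matched + 1 padded = 5 rows.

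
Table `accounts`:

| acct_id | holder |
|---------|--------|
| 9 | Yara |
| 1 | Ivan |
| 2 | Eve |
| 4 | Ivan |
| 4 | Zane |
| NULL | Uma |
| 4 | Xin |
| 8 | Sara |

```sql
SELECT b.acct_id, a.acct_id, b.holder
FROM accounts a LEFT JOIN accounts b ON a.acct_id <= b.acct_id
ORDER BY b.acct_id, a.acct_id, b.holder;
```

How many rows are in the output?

32

LEFT JOIN keeps every row from `accounts a`; unmatched rows get NULL for `accounts b`'s columns.
Matching on a.acct_id <= b.acct_id. A NULL in a compared column never satisfies the condition.
Matched pairs: 31; unmatched a rows kept: 1.
Total: 31 matched + 1 padded = 32 rows.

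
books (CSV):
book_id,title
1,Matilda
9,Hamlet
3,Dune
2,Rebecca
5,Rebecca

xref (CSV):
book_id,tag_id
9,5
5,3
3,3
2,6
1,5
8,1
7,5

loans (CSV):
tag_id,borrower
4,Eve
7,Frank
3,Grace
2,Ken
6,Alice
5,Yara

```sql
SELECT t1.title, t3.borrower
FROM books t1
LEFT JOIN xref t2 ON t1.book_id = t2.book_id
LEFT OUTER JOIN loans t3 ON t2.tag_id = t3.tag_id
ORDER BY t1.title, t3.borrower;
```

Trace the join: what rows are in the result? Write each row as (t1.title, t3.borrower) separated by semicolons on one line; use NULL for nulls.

(Dune, Grace); (Hamlet, Yara); (Matilda, Yara); (Rebecca, Alice); (Rebecca, Grace)

Joins associate left-to-right: books LEFT JOIN xref on book_id gives 5 intermediate row(s).
Then LEFT JOIN `loans t3` on tag_id: each of those 5 rows is kept; rows whose t2.tag_id has no match in t3 get NULL for t3's columns.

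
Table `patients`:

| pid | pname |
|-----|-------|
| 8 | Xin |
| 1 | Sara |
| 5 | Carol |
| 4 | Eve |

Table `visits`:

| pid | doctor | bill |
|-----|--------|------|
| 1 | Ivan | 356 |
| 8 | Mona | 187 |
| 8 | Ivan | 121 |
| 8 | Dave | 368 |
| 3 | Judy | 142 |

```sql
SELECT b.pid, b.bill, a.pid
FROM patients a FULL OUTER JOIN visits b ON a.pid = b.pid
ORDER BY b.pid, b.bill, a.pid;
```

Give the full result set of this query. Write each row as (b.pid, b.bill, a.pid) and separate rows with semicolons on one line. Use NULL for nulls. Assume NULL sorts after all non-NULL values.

(1, 356, 1); (3, 142, NULL); (8, 121, 8); (8, 187, 8); (8, 368, 8); (NULL, NULL, 4); (NULL, NULL, 5)

FULL OUTER JOIN keeps every row from both sides; unmatched rows get NULL for the other side's columns.
Matching on a.pid = b.pid.
- a row (pid=8): matches 3 b row(s) → 3 output row(s).
- a row (pid=1): matches 1 b row(s) → 1 output row(s).
- a row (pid=5): no match → kept, b columns NULL.
- a row (pid=4): no match → kept, b columns NULL.
- 1 row(s) from b found no a partner → padded with NULL.
After projecting and ordering:
b.pid | b.bill | a.pid
1 | 356 | 1
3 | 142 | NULL
8 | 121 | 8
8 | 187 | 8
8 | 368 | 8
NULL | NULL | 4
NULL | NULL | 5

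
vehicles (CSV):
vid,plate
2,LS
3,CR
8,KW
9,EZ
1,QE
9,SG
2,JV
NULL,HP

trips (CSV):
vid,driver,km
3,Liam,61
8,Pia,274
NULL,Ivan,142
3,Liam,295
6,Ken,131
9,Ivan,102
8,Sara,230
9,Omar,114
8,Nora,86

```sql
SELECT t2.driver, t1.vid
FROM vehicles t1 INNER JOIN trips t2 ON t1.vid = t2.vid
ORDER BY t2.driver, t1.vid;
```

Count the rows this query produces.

9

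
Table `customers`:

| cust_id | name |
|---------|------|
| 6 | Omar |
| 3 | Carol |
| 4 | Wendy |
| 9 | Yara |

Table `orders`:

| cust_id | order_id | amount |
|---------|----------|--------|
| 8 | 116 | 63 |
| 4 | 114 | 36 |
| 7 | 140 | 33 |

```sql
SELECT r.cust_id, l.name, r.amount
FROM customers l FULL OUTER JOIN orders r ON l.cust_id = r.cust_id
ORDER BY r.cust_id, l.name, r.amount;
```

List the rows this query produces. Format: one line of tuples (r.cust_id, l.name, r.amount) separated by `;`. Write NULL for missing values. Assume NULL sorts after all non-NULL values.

(4, Wendy, 36); (7, NULL, 33); (8, NULL, 63); (NULL, Carol, NULL); (NULL, Omar, NULL); (NULL, Yara, NULL)

FULL OUTER JOIN keeps every row from both sides; unmatched rows get NULL for the other side's columns.
Matching on l.cust_id = r.cust_id.
- l (cust_id=6) has no partner → padded with NULL.
- l (cust_id=3) has no partner → padded with NULL.
- l (cust_id=4) pairs with 1 row(s) of r.
- l (cust_id=9) has no partner → padded with NULL.
- 2 row(s) from r found no l partner → padded with NULL.
After projecting and ordering:
r.cust_id | l.name | r.amount
4 | Wendy | 36
7 | NULL | 33
8 | NULL | 63
NULL | Carol | NULL
NULL | Omar | NULL
NULL | Yara | NULL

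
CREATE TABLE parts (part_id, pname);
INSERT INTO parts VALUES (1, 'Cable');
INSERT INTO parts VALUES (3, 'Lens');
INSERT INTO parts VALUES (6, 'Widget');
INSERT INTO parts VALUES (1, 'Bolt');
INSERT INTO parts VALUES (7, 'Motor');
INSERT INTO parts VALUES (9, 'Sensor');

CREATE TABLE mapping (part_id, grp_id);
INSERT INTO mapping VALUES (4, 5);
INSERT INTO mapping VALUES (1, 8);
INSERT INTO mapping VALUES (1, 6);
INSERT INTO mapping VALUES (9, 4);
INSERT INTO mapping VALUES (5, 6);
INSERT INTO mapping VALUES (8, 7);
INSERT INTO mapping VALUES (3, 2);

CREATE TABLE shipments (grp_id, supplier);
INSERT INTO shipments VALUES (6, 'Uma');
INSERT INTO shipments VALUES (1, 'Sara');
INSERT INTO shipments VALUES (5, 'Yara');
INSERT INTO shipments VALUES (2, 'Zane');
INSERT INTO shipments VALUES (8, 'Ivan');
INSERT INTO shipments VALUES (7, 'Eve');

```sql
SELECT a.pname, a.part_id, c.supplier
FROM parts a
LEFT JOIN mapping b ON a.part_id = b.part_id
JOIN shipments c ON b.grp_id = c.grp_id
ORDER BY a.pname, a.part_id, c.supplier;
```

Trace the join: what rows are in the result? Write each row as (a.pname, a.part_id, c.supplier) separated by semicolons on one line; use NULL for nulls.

Evaluate left to right. First `parts a LEFT JOIN mapping b` on part_id: 8 row(s).
Then INNER JOIN `shipments c` on grp_id: keep only rows whose b.grp_id appears in c.

(Bolt, 1, Ivan); (Bolt, 1, Uma); (Cable, 1, Ivan); (Cable, 1, Uma); (Lens, 3, Zane)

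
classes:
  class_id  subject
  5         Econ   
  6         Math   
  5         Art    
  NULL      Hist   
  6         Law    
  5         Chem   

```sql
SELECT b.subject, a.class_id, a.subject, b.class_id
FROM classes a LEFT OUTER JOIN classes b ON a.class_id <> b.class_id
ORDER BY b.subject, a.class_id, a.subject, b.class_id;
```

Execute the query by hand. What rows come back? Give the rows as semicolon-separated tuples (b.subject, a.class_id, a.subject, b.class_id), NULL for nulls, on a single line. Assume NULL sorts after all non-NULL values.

LEFT JOIN keeps every row from `classes a`; unmatched rows get NULL for `classes b`'s columns.
Matching on a.class_id <> b.class_id. A NULL in a compared column never satisfies the condition.
Matched pairs: 12; unmatched a rows kept: 1.

(Art, 6, Law, 5); (Art, 6, Math, 5); (Chem, 6, Law, 5); (Chem, 6, Math, 5); (Econ, 6, Law, 5); (Econ, 6, Math, 5); (Law, 5, Art, 6); (Law, 5, Chem, 6); (Law, 5, Econ, 6); (Math, 5, Art, 6); (Math, 5, Chem, 6); (Math, 5, Econ, 6); (NULL, NULL, Hist, NULL)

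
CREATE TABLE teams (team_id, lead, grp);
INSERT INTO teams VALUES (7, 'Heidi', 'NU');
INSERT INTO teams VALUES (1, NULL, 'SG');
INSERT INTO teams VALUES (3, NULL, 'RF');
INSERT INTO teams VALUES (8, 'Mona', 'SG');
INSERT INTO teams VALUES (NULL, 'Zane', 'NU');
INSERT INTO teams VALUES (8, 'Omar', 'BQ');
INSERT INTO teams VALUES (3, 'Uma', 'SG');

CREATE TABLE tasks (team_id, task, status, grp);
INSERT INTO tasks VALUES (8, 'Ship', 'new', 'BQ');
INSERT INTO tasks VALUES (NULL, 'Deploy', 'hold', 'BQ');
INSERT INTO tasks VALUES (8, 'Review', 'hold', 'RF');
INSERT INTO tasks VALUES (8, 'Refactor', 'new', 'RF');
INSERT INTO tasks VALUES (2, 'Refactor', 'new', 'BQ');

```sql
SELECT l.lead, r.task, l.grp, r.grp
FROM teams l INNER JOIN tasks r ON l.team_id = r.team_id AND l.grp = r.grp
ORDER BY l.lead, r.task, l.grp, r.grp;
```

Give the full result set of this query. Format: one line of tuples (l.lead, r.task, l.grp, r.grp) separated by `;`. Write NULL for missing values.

INNER JOIN keeps only pairs where the ON condition holds.
Matching on l.team_id = r.team_id AND l.grp = r.grp. A NULL in a compared column never satisfies the condition.
Matched pairs: 1.

(Omar, Ship, BQ, BQ)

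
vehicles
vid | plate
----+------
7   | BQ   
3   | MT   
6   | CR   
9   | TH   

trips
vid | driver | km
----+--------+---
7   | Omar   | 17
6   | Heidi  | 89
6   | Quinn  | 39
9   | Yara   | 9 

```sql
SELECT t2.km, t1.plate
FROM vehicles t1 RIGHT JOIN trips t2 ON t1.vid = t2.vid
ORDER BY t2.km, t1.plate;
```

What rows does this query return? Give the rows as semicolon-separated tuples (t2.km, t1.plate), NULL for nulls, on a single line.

(9, TH); (17, BQ); (39, CR); (89, CR)

RIGHT JOIN keeps every row from `trips`; unmatched rows get NULL for `vehicles`'s columns.
Matching on t1.vid = t2.vid.
- t1 (vid=7) pairs with 1 row(s) of t2.
- t1 (vid=3) has no partner in t2.
- t1 (vid=6) pairs with 2 row(s) of t2.
- t1 (vid=9) pairs with 1 row(s) of t2.
- every t2 row matched at least one t1 row.
After projecting and ordering:
t2.km | t1.plate
9 | TH
17 | BQ
39 | CR
89 | CR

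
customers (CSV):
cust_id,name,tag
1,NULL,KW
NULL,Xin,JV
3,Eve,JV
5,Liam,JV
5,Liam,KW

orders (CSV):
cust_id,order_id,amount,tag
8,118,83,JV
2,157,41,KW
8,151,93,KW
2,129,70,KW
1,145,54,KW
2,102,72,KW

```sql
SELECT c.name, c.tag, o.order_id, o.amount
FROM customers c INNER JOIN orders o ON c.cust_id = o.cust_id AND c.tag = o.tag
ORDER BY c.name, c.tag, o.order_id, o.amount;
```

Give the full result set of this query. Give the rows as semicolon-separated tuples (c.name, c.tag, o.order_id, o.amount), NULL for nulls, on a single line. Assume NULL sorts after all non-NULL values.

INNER JOIN keeps only pairs where the ON condition holds.
Matching on c.cust_id = o.cust_id AND c.tag = o.tag. A NULL in a compared column never satisfies the condition.
- c (cust_id=1, tag=KW) pairs with 1 row(s) of o.
- c (cust_id=NULL, tag=JV) has no partner → excluded.
- c (cust_id=3, tag=JV) has no partner → excluded.
- c (cust_id=5, tag=JV) has no partner → excluded.
- c (cust_id=5, tag=KW) has no partner → excluded.
After projecting and ordering:
c.name | c.tag | o.order_id | o.amount
NULL | KW | 145 | 54

(NULL, KW, 145, 54)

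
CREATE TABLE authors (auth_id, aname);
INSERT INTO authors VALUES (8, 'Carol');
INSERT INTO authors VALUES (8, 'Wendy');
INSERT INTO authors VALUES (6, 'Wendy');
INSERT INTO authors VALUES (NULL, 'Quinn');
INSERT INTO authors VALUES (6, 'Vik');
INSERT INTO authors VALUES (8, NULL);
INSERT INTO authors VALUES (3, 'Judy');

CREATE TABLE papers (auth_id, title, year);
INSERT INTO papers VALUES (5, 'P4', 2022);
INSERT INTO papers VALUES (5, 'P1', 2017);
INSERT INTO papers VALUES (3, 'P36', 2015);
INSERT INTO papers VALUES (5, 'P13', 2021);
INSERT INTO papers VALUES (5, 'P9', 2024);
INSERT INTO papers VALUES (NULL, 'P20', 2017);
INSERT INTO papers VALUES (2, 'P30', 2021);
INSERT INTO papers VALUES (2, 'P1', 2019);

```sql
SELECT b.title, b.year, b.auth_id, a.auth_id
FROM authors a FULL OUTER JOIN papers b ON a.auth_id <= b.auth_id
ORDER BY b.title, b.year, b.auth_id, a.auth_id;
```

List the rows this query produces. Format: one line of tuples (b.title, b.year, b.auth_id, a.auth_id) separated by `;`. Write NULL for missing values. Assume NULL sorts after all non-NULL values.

FULL OUTER JOIN keeps every row from both sides; unmatched rows get NULL for the other side's columns.
Matching on a.auth_id <= b.auth_id. A NULL in a compared column never satisfies the condition.
- a row (auth_id=8): no match → kept, b columns NULL.
- a row (auth_id=8): no match → kept, b columns NULL.
- a row (auth_id=6): no match → kept, b columns NULL.
- a row (auth_id=NULL): no match → kept, b columns NULL.
- a row (auth_id=6): no match → kept, b columns NULL.
- a row (auth_id=8): no match → kept, b columns NULL.
- a row (auth_id=3): matches 5 b row(s) → 5 output row(s).
- 3 b row(s) had no a match → kept, a columns NULL.

(P1, 2017, 5, 3); (P1, 2019, 2, NULL); (P13, 2021, 5, 3); (P20, 2017, NULL, NULL); (P30, 2021, 2, NULL); (P36, 2015, 3, 3); (P4, 2022, 5, 3); (P9, 2024, 5, 3); (NULL, NULL, NULL, 6); (NULL, NULL, NULL, 6); (NULL, NULL, NULL, 8); (NULL, NULL, NULL, 8); (NULL, NULL, NULL, 8); (NULL, NULL, NULL, NULL)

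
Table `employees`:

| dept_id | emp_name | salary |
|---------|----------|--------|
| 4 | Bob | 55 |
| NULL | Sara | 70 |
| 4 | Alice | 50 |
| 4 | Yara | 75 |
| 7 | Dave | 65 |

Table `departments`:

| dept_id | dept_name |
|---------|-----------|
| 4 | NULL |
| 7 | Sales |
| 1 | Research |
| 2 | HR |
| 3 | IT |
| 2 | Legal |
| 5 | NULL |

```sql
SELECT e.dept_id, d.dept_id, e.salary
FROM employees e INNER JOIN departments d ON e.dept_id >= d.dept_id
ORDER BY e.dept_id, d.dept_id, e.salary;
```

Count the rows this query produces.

22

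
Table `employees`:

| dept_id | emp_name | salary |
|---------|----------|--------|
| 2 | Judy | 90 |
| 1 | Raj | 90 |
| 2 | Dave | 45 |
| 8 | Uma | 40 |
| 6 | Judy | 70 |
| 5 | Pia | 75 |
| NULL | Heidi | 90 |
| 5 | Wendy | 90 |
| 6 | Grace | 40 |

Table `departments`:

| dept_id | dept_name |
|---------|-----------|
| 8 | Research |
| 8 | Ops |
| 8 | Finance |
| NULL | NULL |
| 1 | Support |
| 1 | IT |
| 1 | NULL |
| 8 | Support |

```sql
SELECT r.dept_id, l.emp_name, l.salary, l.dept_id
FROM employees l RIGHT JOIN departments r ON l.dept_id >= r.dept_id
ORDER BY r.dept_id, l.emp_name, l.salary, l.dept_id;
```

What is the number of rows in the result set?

29

RIGHT JOIN keeps every row from `departments`; unmatched rows get NULL for `employees`'s columns.
Matching on l.dept_id >= r.dept_id. A NULL in a compared column never satisfies the condition.
Matched pairs: 28; unmatched r rows kept: 1.
Total: 28 matched + 1 padded = 29 rows.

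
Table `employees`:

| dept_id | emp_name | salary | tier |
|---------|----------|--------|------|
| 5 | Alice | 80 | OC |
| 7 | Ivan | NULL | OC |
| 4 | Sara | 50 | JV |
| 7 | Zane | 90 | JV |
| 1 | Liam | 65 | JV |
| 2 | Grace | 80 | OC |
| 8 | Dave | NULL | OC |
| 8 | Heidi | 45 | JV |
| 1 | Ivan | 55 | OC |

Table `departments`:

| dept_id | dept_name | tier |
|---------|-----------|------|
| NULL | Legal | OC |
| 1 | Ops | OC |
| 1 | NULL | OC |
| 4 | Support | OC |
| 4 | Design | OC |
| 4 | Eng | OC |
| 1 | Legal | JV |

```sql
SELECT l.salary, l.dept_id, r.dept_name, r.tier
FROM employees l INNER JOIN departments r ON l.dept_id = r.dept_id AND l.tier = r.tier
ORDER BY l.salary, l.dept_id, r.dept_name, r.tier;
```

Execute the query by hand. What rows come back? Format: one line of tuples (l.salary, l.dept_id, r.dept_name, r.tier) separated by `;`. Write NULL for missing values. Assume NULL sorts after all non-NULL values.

(55, 1, Ops, OC); (55, 1, NULL, OC); (65, 1, Legal, JV)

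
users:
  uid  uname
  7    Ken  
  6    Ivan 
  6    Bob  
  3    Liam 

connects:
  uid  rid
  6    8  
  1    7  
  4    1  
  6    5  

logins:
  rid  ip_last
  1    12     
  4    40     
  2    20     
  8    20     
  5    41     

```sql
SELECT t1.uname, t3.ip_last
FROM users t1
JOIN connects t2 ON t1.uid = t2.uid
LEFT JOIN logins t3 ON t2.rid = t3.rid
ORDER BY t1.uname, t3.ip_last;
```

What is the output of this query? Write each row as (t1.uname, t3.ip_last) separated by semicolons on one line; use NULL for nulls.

Evaluate left to right. First `users t1 INNER JOIN connects t2` on uid: 4 row(s).
Then LEFT JOIN `logins t3` on rid: each of those 4 rows is kept; rows whose t2.rid has no match in t3 get NULL for t3's columns.

(Bob, 20); (Bob, 41); (Ivan, 20); (Ivan, 41)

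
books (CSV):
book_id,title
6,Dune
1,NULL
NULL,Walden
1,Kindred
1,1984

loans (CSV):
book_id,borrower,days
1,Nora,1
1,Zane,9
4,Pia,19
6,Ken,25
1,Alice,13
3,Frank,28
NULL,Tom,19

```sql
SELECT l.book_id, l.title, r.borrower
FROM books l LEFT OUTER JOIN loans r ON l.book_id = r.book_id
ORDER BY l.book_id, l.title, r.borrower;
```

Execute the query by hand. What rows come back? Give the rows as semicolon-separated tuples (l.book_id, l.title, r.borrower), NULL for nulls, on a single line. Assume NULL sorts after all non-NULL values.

(1, 1984, Alice); (1, 1984, Nora); (1, 1984, Zane); (1, Kindred, Alice); (1, Kindred, Nora); (1, Kindred, Zane); (1, NULL, Alice); (1, NULL, Nora); (1, NULL, Zane); (6, Dune, Ken); (NULL, Walden, NULL)

LEFT JOIN keeps every row from `books`; unmatched rows get NULL for `loans`'s columns.
Matching on l.book_id = r.book_id. A NULL in a compared column never satisfies the condition.
- book_id=6: 1 matching r row(s), so 1 row(s) emitted.
- book_id=1: 3 matching r row(s), so 3 row(s) emitted.
- book_id=NULL: no r row matches, row kept with r columns NULL.
- book_id=1: 3 matching r row(s), so 3 row(s) emitted.
- book_id=1: 3 matching r row(s), so 3 row(s) emitted.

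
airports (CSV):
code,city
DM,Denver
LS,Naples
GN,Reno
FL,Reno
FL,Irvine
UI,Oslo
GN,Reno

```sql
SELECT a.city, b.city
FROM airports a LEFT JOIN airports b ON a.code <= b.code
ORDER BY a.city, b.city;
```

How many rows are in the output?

30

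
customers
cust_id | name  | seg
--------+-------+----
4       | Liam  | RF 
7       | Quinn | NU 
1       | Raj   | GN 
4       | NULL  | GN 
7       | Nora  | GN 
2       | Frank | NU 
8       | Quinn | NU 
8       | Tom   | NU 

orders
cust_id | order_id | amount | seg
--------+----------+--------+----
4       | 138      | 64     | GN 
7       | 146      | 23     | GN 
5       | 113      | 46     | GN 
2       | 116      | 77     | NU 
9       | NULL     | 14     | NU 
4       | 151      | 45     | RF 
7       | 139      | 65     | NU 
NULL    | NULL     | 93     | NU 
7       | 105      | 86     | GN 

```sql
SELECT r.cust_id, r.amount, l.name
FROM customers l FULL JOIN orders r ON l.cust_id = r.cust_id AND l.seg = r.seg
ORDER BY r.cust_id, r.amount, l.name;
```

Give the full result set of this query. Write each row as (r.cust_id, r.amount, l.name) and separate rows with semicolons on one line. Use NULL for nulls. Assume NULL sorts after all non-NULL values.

(2, 77, Frank); (4, 45, Liam); (4, 64, NULL); (5, 46, NULL); (7, 23, Nora); (7, 65, Quinn); (7, 86, Nora); (9, 14, NULL); (NULL, 93, NULL); (NULL, NULL, Quinn); (NULL, NULL, Raj); (NULL, NULL, Tom)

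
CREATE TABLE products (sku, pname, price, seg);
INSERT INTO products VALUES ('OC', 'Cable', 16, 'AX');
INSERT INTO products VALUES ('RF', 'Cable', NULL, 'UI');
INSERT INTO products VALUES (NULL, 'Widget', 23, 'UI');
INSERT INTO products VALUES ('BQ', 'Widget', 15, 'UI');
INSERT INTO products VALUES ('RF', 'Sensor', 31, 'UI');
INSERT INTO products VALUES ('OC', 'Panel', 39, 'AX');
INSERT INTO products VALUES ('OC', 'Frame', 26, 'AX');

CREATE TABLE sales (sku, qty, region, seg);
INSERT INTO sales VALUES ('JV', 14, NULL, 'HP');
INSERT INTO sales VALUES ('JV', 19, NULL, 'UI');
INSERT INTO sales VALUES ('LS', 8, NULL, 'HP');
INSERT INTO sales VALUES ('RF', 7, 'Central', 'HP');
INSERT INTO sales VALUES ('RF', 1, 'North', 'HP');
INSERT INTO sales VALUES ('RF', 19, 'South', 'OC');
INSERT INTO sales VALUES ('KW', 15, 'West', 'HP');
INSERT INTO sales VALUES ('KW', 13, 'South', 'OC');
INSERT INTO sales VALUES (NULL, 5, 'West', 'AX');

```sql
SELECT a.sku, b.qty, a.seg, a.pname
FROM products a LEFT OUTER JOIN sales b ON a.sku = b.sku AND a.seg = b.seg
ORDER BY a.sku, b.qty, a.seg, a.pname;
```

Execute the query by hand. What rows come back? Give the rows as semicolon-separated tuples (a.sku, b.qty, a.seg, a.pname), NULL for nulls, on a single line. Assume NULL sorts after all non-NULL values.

(BQ, NULL, UI, Widget); (OC, NULL, AX, Cable); (OC, NULL, AX, Frame); (OC, NULL, AX, Panel); (RF, NULL, UI, Cable); (RF, NULL, UI, Sensor); (NULL, NULL, UI, Widget)

LEFT JOIN keeps every row from `products`; unmatched rows get NULL for `sales`'s columns.
Matching on a.sku = b.sku AND a.seg = b.seg. A NULL in a compared column never satisfies the condition.
Matched pairs: 0; unmatched a rows kept: 7.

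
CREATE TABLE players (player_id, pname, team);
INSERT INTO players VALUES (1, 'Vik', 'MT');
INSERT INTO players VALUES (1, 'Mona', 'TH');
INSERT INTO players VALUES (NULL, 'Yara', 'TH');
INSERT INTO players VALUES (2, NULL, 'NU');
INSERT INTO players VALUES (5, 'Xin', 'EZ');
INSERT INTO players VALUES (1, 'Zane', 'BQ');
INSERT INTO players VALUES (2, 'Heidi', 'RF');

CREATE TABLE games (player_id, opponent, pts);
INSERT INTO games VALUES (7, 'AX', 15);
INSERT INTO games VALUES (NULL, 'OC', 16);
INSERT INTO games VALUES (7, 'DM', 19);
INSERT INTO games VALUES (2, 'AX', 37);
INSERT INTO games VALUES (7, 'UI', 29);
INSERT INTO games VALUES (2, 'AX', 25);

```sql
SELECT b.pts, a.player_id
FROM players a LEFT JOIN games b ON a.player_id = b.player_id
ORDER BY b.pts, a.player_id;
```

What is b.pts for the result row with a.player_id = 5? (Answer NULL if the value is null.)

LEFT JOIN keeps every row from `players`; unmatched rows get NULL for `games`'s columns.
Matching on a.player_id = b.player_id. A NULL in a compared column never satisfies the condition.
- a row (player_id=1): no match → kept, b columns NULL.
- a row (player_id=1): no match → kept, b columns NULL.
- a row (player_id=NULL): no match → kept, b columns NULL.
- a row (player_id=2): matches 2 b row(s) → 2 output row(s).
- a row (player_id=5): no match → kept, b columns NULL.
- a row (player_id=1): no match → kept, b columns NULL.
- a row (player_id=2): matches 2 b row(s) → 2 output row(s).

NULL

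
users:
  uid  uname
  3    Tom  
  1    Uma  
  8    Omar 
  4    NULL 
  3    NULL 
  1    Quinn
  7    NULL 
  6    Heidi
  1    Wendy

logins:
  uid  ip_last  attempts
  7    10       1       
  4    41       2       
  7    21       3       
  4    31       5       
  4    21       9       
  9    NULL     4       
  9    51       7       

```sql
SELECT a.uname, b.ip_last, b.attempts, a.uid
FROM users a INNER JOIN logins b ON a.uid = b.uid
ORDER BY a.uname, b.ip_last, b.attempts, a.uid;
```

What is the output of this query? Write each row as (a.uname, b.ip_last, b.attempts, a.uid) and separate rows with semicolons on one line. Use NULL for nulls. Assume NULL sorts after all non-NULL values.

INNER JOIN keeps only pairs where the ON condition holds.
Matching on a.uid = b.uid.
- a row (uid=3): no match → dropped.
- a row (uid=1): no match → dropped.
- a row (uid=8): no match → dropped.
- a row (uid=4): matches 3 b row(s) → 3 output row(s).
- a row (uid=3): no match → dropped.
- a row (uid=1): no match → dropped.
- a row (uid=7): matches 2 b row(s) → 2 output row(s).
- a row (uid=6): no match → dropped.
- a row (uid=1): no match → dropped.
After projecting and ordering:
a.uname | b.ip_last | b.attempts | a.uid
NULL | 10 | 1 | 7
NULL | 21 | 3 | 7
NULL | 21 | 9 | 4
NULL | 31 | 5 | 4
NULL | 41 | 2 | 4

(NULL, 10, 1, 7); (NULL, 21, 3, 7); (NULL, 21, 9, 4); (NULL, 31, 5, 4); (NULL, 41, 2, 4)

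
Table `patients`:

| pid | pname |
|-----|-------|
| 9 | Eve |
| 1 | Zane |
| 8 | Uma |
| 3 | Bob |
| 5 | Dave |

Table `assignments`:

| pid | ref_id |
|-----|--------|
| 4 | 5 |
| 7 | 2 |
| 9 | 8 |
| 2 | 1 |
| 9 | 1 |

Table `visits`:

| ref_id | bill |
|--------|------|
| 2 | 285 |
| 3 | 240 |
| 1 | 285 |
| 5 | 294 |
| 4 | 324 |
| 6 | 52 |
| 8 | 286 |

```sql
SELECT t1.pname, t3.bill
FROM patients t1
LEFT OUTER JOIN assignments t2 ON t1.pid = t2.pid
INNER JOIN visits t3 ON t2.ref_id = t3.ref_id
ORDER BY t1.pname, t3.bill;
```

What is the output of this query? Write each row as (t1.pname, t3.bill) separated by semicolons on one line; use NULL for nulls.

(Eve, 285); (Eve, 286)

Joins associate left-to-right: patients LEFT JOIN assignments on pid gives 6 intermediate row(s).
Then INNER JOIN `visits t3` on ref_id: keep only rows whose t2.ref_id appears in t3.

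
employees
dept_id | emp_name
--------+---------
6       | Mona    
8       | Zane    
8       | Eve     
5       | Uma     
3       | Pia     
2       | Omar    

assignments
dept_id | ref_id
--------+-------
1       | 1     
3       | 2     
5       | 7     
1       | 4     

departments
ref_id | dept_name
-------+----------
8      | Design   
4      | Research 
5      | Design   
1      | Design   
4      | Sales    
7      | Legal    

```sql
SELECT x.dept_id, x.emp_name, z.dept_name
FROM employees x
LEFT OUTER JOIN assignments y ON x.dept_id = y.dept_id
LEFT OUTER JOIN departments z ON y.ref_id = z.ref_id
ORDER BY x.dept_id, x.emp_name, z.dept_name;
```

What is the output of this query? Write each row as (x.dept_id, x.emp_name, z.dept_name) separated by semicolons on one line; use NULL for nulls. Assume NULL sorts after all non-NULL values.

(2, Omar, NULL); (3, Pia, NULL); (5, Uma, Legal); (6, Mona, NULL); (8, Eve, NULL); (8, Zane, NULL)

Step 1 — x LEFT JOIN y on dept_id → 6 row(s).
Then LEFT JOIN `departments z` on ref_id: each of those 6 rows is kept; rows whose y.ref_id has no match in z get NULL for z's columns.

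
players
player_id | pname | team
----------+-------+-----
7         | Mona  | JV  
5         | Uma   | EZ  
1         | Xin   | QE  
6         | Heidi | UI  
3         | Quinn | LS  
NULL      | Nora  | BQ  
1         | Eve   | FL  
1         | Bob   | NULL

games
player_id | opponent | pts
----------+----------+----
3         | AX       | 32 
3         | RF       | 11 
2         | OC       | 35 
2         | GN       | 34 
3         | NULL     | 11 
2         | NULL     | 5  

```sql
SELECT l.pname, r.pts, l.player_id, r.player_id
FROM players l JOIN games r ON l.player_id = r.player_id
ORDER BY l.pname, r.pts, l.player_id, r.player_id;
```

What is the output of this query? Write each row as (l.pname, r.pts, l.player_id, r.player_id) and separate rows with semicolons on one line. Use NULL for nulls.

INNER JOIN keeps only pairs where the ON condition holds.
Matching on l.player_id = r.player_id. A NULL in a compared column never satisfies the condition.
Matched pairs: 3.

(Quinn, 11, 3, 3); (Quinn, 11, 3, 3); (Quinn, 32, 3, 3)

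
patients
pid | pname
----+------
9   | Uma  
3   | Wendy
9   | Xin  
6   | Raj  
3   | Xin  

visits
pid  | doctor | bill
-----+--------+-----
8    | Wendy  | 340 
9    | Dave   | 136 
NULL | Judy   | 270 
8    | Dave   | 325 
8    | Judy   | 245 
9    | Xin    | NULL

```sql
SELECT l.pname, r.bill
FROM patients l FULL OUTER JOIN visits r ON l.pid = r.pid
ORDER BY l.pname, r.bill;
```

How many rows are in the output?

11

FULL OUTER JOIN keeps every row from both sides; unmatched rows get NULL for the other side's columns.
Matching on l.pid = r.pid. A NULL in a compared column never satisfies the condition.
- l[0] pid=9 → 2 match(es) in r → 2 row(s).
- l[1] pid=3 → no match; kept with NULLs on the r side.
- l[2] pid=9 → 2 match(es) in r → 2 row(s).
- l[3] pid=6 → no match; kept with NULLs on the r side.
- l[4] pid=3 → no match; kept with NULLs on the r side.
- 4 r row(s) had no l match → kept, l columns NULL.
Total: 4 matched + 7 padded = 11 rows.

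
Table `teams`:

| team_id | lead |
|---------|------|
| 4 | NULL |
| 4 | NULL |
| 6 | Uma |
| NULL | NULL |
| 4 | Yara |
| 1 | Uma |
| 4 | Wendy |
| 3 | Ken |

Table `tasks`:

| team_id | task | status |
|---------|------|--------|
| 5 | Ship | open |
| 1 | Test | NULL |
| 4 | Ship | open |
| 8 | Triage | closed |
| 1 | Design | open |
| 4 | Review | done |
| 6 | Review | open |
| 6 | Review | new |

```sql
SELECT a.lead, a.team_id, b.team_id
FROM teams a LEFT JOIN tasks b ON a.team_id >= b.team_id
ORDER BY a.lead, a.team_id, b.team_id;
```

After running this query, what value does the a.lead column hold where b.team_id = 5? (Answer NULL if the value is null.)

Uma

LEFT JOIN keeps every row from `teams`; unmatched rows get NULL for `tasks`'s columns.
Matching on a.team_id >= b.team_id. A NULL in a compared column never satisfies the condition.
- a row (team_id=4): matches 4 b row(s) → 4 output row(s).
- a row (team_id=4): matches 4 b row(s) → 4 output row(s).
- a row (team_id=6): matches 7 b row(s) → 7 output row(s).
- a row (team_id=NULL): no match → kept, b columns NULL.
- a row (team_id=4): matches 4 b row(s) → 4 output row(s).
- a row (team_id=1): matches 2 b row(s) → 2 output row(s).
- a row (team_id=4): matches 4 b row(s) → 4 output row(s).
- a row (team_id=3): matches 2 b row(s) → 2 output row(s).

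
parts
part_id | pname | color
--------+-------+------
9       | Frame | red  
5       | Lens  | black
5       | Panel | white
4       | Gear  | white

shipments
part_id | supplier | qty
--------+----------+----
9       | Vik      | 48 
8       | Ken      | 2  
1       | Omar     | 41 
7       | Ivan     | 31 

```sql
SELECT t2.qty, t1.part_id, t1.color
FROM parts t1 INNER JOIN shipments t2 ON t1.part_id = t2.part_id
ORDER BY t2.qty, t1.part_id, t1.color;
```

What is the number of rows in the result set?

INNER JOIN keeps only pairs where the ON condition holds.
Matching on t1.part_id = t2.part_id.
- t1 row (part_id=9): matches 1 t2 row(s) → 1 output row(s).
- t1 row (part_id=5): no match → dropped.
- t1 row (part_id=5): no match → dropped.
- t1 row (part_id=4): no match → dropped.
Total: 1 rows.

1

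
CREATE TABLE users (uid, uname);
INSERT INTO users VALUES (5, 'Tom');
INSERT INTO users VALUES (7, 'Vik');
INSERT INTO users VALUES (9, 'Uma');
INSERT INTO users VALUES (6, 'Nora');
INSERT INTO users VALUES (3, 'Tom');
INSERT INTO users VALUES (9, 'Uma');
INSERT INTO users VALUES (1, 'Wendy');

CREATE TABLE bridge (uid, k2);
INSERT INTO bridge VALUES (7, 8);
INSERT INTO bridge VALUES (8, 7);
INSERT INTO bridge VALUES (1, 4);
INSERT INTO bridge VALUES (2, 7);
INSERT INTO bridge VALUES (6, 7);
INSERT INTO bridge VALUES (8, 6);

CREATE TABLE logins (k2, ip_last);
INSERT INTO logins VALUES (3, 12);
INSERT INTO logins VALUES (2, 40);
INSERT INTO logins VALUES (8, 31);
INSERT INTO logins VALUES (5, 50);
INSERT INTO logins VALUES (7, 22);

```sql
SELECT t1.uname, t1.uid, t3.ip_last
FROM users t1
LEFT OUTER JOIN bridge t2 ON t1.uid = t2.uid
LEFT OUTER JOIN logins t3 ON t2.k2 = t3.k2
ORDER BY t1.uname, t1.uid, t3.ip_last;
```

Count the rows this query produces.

7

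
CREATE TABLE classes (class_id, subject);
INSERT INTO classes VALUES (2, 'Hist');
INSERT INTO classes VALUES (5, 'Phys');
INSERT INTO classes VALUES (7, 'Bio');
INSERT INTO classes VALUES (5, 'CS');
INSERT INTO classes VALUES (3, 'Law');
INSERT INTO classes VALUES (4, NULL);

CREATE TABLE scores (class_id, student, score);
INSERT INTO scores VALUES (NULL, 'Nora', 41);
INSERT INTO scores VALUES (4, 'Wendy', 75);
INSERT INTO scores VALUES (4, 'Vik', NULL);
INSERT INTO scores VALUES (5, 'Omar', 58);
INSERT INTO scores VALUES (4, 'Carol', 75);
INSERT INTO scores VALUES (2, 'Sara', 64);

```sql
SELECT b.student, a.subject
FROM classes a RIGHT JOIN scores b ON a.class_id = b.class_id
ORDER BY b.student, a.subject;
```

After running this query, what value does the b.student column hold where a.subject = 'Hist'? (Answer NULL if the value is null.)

Sara

RIGHT JOIN keeps every row from `scores`; unmatched rows get NULL for `classes`'s columns.
Matching on a.class_id = b.class_id. A NULL in a compared column never satisfies the condition.
- a[0] class_id=2 → 1 match(es) in b → 1 row(s).
- a[1] class_id=5 → 1 match(es) in b → 1 row(s).
- a[2] class_id=7 → no match.
- a[3] class_id=5 → 1 match(es) in b → 1 row(s).
- a[4] class_id=3 → no match.
- a[5] class_id=4 → 3 match(es) in b → 3 row(s).
- 1 b row(s) had no a match → kept, a columns NULL.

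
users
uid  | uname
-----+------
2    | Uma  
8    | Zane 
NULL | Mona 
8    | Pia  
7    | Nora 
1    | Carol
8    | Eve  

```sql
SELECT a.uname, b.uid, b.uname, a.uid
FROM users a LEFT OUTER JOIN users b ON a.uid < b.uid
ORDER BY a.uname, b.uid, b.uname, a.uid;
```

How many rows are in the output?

16

LEFT JOIN keeps every row from `users a`; unmatched rows get NULL for `users b`'s columns.
Matching on a.uid < b.uid. A NULL in a compared column never satisfies the condition.
- uid=2: 4 matching b row(s), so 4 row(s) emitted.
- uid=8: no b row matches, row kept with b columns NULL.
- uid=NULL: no b row matches, row kept with b columns NULL.
- uid=8: no b row matches, row kept with b columns NULL.
- uid=7: 3 matching b row(s), so 3 row(s) emitted.
- uid=1: 5 matching b row(s), so 5 row(s) emitted.
- uid=8: no b row matches, row kept with b columns NULL.
Total: 12 matched + 4 padded = 16 rows.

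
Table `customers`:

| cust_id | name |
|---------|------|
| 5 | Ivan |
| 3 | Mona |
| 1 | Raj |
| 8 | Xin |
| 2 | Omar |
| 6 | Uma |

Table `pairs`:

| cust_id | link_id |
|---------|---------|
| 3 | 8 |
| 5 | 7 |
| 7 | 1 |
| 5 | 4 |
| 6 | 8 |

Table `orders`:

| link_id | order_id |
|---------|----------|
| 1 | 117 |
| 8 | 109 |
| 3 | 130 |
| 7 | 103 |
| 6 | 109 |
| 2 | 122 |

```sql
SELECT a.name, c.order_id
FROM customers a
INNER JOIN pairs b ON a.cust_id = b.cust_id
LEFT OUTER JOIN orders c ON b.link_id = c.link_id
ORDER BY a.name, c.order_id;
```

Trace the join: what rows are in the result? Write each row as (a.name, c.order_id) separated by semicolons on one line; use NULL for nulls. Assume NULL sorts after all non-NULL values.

(Ivan, 103); (Ivan, NULL); (Mona, 109); (Uma, 109)

Evaluate left to right. First `customers a INNER JOIN pairs b` on cust_id: 4 row(s).
Then LEFT JOIN `orders c` on link_id: each of those 4 rows is kept; rows whose b.link_id has no match in c get NULL for c's columns.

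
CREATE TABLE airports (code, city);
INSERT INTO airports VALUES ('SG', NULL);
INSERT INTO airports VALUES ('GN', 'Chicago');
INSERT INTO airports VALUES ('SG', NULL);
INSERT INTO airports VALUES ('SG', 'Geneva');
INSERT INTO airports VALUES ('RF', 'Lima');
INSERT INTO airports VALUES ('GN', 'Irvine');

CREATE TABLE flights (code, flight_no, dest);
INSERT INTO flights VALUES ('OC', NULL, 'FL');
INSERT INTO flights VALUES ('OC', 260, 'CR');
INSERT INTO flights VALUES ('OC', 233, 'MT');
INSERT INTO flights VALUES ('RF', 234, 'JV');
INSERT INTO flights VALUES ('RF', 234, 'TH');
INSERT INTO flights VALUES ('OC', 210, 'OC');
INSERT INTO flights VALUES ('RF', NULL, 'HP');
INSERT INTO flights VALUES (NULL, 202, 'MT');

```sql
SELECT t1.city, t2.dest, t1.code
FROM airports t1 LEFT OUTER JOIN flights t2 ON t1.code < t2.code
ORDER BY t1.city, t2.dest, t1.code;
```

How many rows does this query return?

LEFT JOIN keeps every row from `airports`; unmatched rows get NULL for `flights`'s columns.
Matching on t1.code < t2.code. A NULL in a compared column never satisfies the condition.
Matched pairs: 14; unmatched t1 rows kept: 4.
Total: 14 matched + 4 padded = 18 rows.

18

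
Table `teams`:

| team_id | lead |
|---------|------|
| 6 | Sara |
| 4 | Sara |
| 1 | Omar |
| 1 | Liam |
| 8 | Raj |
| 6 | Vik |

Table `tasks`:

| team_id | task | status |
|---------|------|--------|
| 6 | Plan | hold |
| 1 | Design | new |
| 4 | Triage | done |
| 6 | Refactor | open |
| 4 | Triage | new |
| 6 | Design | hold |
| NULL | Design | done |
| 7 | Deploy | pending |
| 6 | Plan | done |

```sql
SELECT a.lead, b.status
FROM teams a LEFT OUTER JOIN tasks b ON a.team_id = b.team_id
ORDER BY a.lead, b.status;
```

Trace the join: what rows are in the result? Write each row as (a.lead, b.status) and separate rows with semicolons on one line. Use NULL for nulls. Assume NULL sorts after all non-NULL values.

(Liam, new); (Omar, new); (Raj, NULL); (Sara, done); (Sara, done); (Sara, hold); (Sara, hold); (Sara, new); (Sara, open); (Vik, done); (Vik, hold); (Vik, hold); (Vik, open)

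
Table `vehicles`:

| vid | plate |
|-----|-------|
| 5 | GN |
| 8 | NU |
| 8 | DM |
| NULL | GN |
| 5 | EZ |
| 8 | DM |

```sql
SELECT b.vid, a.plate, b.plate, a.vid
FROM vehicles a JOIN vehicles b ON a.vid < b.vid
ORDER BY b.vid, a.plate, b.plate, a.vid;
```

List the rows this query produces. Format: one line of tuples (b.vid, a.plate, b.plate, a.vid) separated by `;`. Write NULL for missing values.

INNER JOIN keeps only pairs where the ON condition holds.
Matching on a.vid < b.vid. A NULL in a compared column never satisfies the condition.
Matched pairs: 6.

(8, EZ, DM, 5); (8, EZ, DM, 5); (8, EZ, NU, 5); (8, GN, DM, 5); (8, GN, DM, 5); (8, GN, NU, 5)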